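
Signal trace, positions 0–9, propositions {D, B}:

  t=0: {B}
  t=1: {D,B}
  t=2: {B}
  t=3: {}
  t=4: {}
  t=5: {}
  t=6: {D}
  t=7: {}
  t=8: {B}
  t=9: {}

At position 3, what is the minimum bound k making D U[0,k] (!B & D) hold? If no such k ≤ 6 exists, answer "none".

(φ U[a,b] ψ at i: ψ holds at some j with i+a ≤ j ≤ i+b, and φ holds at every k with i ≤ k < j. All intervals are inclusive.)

none

Need earliest j ≥ 3 with (!B & D), and D at every k in [3,j-1].
  j=3: rhs fails.
  j=4: rhs fails.
  j=5: rhs fails.
  j=6: rhs holds but lhs fails at k=3.
  j=7: rhs fails.
  j=8: rhs fails.
  j=9: rhs fails.
No witness within the range → none.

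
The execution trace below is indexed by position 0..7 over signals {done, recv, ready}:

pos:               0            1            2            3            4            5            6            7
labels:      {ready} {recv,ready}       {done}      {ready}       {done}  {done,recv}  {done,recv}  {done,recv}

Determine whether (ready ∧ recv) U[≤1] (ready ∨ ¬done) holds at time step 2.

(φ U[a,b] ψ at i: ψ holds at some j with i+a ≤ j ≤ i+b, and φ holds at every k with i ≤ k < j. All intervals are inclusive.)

False

Need some j in [2,3] with (ready ∨ ¬done), and (ready ∧ recv) at every k in [2,j-1].
  j=2: (ready ∨ ¬done) false.
  j=3: (ready ∨ ¬done) holds, but (ready ∧ recv) fails at k=2 → not this j.
No j in the window works → until fails.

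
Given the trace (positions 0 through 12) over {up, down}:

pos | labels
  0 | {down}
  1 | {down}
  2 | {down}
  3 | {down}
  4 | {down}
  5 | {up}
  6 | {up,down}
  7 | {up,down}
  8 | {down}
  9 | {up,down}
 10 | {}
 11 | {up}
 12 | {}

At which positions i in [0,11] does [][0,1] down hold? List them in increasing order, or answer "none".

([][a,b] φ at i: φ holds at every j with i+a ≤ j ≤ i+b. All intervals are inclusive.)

Evaluate at each i in [0,11]:
  i=0: ✓ (all of [0,1])
  i=1: ✓ (all of [1,2])
  i=2: ✓ (all of [2,3])
  i=3: ✓ (all of [3,4])
  i=4: ✗ (fails at j=5)
  i=5: ✗ (fails at j=5)
  i=6: ✓ (all of [6,7])
  i=7: ✓ (all of [7,8])
  i=8: ✓ (all of [8,9])
  i=9: ✗ (fails at j=10)
  i=10: ✗ (fails at j=10)
  i=11: ✗ (fails at j=11)

0, 1, 2, 3, 6, 7, 8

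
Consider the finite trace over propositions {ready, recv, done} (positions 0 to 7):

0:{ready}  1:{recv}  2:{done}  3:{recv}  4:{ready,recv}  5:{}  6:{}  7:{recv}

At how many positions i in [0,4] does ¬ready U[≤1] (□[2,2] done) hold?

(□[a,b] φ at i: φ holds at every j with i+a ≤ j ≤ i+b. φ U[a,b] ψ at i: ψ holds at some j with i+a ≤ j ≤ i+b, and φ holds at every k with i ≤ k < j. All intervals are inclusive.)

1

Evaluate at each i in [0,4]:
  i=0: ✓ (rhs at j=0)
  i=1: ✗ (no rhs in [1,2])
  i=2: ✗ (no rhs in [2,3])
  i=3: ✗ (no rhs in [3,4])
  i=4: ✗ (no rhs in [4,5])
Positions where it holds: {0} → 1.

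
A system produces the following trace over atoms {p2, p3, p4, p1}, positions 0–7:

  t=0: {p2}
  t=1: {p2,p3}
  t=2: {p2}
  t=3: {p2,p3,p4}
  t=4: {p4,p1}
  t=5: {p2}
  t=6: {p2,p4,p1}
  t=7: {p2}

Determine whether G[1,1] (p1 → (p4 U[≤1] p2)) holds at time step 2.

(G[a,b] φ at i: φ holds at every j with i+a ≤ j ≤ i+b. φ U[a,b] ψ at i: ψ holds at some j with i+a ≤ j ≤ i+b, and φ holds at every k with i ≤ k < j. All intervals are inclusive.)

Check (p1 → (p4 U[≤1] p2)) at every j in [3,3]:
  j=3: antecedent false → ✓
All positions satisfy it → formula holds.

Holds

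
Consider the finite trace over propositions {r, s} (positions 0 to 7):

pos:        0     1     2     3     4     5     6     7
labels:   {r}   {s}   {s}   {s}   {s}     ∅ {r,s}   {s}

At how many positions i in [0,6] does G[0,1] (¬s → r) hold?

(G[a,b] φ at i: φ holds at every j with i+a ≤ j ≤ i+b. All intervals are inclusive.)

5

Evaluate at each i in [0,6]:
  i=0: ✓ (all of [0,1])
  i=1: ✓ (all of [1,2])
  i=2: ✓ (all of [2,3])
  i=3: ✓ (all of [3,4])
  i=4: ✗ (fails at j=5)
  i=5: ✗ (fails at j=5)
  i=6: ✓ (all of [6,7])
Positions where it holds: {0, 1, 2, 3, 6} → 5.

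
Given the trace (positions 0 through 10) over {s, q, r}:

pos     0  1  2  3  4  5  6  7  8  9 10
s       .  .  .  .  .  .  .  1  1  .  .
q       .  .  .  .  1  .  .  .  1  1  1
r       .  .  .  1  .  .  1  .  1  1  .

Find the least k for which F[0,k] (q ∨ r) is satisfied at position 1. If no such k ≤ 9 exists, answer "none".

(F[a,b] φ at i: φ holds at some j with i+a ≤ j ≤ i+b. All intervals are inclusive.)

Scan j = 1,2,… for (q ∨ r):
  j=1: fails
  j=2: fails
  j=3: holds
First hit at j=3, so smallest k = 3-1 = 2.

2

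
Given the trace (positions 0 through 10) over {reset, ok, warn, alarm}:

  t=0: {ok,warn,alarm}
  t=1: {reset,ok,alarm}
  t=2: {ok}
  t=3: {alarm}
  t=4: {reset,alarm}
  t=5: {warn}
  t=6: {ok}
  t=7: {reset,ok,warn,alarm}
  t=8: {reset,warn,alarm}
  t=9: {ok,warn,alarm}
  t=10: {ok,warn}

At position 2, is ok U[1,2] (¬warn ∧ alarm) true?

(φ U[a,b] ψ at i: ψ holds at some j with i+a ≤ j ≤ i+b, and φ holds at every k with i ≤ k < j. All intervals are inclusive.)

Yes

Need some j in [3,4] with (¬warn ∧ alarm), and ok at every k in [2,j-1].
  j=3: (¬warn ∧ alarm) holds; ok holds at every k in [2,2] → satisfied.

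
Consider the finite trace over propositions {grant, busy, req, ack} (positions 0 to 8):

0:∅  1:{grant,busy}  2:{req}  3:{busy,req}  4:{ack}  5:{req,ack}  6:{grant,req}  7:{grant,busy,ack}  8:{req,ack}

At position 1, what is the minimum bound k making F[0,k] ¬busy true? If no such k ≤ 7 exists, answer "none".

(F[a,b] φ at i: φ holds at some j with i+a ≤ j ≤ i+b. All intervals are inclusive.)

Scan j = 1,2,… for ¬busy:
  j=1: fails
  j=2: holds
First hit at j=2, so smallest k = 2-1 = 1.

1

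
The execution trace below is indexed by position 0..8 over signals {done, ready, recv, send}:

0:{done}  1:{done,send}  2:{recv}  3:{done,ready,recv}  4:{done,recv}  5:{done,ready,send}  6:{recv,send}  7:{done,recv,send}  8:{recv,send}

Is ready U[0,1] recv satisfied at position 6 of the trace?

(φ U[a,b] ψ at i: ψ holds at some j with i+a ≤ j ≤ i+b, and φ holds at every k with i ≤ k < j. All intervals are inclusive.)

True

Need some j in [6,7] with recv, and ready at every k in [6,j-1].
  j=6: recv holds; no prefix to check → satisfied.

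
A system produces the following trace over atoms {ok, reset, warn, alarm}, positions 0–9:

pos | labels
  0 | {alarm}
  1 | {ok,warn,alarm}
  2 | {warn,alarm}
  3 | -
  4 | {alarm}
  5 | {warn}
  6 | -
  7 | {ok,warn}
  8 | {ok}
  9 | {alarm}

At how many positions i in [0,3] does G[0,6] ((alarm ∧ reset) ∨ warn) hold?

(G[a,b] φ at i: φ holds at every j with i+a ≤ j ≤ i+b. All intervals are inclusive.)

Evaluate at each i in [0,3]:
  i=0: ✗ (fails at j=0)
  i=1: ✗ (fails at j=3)
  i=2: ✗ (fails at j=3)
  i=3: ✗ (fails at j=3)
Positions where it holds: {} → 0.

0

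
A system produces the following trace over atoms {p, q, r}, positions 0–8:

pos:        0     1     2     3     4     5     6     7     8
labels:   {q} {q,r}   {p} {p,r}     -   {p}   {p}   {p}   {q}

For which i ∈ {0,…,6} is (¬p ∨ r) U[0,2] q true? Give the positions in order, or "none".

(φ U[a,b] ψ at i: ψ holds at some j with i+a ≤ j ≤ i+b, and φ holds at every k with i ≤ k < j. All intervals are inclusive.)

0, 1

Evaluate at each i in [0,6]:
  i=0: ✓ (rhs at j=0)
  i=1: ✓ (rhs at j=1)
  i=2: ✗ (no rhs in [2,4])
  i=3: ✗ (no rhs in [3,5])
  i=4: ✗ (no rhs in [4,6])
  i=5: ✗ (no rhs in [5,7])
  i=6: ✗ (lhs fails at k=6 before rhs at j=8)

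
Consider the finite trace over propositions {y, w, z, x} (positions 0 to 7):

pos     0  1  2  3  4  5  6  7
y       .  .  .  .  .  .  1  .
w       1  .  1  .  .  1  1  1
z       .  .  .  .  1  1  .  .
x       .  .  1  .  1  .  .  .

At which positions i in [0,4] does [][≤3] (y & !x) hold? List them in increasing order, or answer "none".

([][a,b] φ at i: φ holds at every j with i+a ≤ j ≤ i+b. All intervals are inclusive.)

none

Evaluate at each i in [0,4]:
  i=0: ✗ (fails at j=0)
  i=1: ✗ (fails at j=1)
  i=2: ✗ (fails at j=2)
  i=3: ✗ (fails at j=3)
  i=4: ✗ (fails at j=4)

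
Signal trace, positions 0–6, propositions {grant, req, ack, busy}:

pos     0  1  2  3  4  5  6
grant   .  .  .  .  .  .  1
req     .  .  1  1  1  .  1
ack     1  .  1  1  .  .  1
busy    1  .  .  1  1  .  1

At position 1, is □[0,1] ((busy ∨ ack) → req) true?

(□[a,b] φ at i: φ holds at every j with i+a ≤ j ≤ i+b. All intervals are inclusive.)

Check ((busy ∨ ack) → req) at every j in [1,2]:
  j=1: antecedent false → ✓
  j=2: antecedent true; consequent true → ✓
All positions satisfy it → formula holds.

Holds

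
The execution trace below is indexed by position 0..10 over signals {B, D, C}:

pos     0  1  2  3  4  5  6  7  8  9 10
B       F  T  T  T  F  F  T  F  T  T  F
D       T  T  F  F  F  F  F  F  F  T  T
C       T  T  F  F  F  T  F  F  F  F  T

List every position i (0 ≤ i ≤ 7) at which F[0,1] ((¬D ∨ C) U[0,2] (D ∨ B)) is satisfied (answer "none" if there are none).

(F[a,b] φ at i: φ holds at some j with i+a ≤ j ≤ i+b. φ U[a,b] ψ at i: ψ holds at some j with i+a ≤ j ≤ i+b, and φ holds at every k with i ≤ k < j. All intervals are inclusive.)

0, 1, 2, 3, 4, 5, 6, 7

Evaluate at each i in [0,7]:
  i=0: ✓ (witness j=0)
  i=1: ✓ (witness j=1)
  i=2: ✓ (witness j=2)
  i=3: ✓ (witness j=3)
  i=4: ✓ (witness j=4)
  i=5: ✓ (witness j=5)
  i=6: ✓ (witness j=6)
  i=7: ✓ (witness j=7)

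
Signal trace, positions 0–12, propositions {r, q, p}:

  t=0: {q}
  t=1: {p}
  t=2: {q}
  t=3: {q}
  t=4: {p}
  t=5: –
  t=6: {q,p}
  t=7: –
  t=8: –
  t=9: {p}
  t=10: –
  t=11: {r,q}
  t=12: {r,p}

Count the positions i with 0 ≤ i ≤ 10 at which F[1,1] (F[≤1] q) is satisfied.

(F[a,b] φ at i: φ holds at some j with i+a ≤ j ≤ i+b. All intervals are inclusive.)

Evaluate at each i in [0,10]:
  i=0: ✓ (witness j=1)
  i=1: ✓ (witness j=2)
  i=2: ✓ (witness j=3)
  i=3: ✗ (none in [4,4])
  i=4: ✓ (witness j=5)
  i=5: ✓ (witness j=6)
  i=6: ✗ (none in [7,7])
  i=7: ✗ (none in [8,8])
  i=8: ✗ (none in [9,9])
  i=9: ✓ (witness j=10)
  i=10: ✓ (witness j=11)
Positions where it holds: {0, 1, 2, 4, 5, 9, 10} → 7.

7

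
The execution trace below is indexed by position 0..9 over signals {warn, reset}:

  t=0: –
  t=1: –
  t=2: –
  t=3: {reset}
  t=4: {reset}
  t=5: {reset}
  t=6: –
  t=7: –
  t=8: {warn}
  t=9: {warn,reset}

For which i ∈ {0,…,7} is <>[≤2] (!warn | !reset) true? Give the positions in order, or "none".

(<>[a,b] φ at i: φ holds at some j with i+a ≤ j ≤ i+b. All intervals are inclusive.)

Evaluate at each i in [0,7]:
  i=0: ✓ (witness j=0)
  i=1: ✓ (witness j=1)
  i=2: ✓ (witness j=2)
  i=3: ✓ (witness j=3)
  i=4: ✓ (witness j=4)
  i=5: ✓ (witness j=5)
  i=6: ✓ (witness j=6)
  i=7: ✓ (witness j=7)

0, 1, 2, 3, 4, 5, 6, 7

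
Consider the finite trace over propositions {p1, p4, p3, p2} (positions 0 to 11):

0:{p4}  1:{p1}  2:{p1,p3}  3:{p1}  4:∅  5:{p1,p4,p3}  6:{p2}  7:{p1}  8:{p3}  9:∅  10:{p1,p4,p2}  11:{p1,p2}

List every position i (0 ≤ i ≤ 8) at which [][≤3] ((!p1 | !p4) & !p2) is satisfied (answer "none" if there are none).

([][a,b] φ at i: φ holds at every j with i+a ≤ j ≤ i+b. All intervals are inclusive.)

0, 1

Evaluate at each i in [0,8]:
  i=0: ✓ (all of [0,3])
  i=1: ✓ (all of [1,4])
  i=2: ✗ (fails at j=5)
  i=3: ✗ (fails at j=5)
  i=4: ✗ (fails at j=5)
  i=5: ✗ (fails at j=5)
  i=6: ✗ (fails at j=6)
  i=7: ✗ (fails at j=10)
  i=8: ✗ (fails at j=10)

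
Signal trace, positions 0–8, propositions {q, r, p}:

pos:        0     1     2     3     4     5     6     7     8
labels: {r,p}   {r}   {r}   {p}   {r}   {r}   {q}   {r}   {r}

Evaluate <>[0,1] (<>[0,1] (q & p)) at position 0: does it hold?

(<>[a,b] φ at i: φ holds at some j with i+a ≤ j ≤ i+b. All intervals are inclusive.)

Check <>[0,1] (q & p) at each j in [0,1]:
  j=0: fails (none in [0,1])
  j=1: fails (none in [1,2])
No position in the window satisfies it → formula fails.

Does not hold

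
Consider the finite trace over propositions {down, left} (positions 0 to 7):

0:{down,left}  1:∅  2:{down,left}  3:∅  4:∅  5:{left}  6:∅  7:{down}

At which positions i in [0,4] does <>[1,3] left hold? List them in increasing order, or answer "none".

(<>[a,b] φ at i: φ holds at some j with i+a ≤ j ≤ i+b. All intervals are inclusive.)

Evaluate at each i in [0,4]:
  i=0: ✓ (witness j=2)
  i=1: ✓ (witness j=2)
  i=2: ✓ (witness j=5)
  i=3: ✓ (witness j=5)
  i=4: ✓ (witness j=5)

0, 1, 2, 3, 4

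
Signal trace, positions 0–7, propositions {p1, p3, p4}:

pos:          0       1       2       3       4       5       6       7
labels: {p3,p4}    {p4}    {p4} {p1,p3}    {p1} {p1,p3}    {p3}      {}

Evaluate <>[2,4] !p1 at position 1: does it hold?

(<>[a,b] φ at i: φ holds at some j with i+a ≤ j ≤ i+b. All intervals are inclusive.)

Does not hold

Check !p1 at each j in [3,5]:
  j=3: false
  j=4: false
  j=5: false
No position in the window satisfies it → formula fails.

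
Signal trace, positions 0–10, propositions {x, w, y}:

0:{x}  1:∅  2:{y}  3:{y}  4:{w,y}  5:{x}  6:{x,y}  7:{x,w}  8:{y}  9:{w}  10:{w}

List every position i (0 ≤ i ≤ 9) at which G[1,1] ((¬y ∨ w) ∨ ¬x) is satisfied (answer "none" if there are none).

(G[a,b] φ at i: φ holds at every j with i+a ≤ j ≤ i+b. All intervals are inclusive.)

Evaluate at each i in [0,9]:
  i=0: ✓ (all of [1,1])
  i=1: ✓ (all of [2,2])
  i=2: ✓ (all of [3,3])
  i=3: ✓ (all of [4,4])
  i=4: ✓ (all of [5,5])
  i=5: ✗ (fails at j=6)
  i=6: ✓ (all of [7,7])
  i=7: ✓ (all of [8,8])
  i=8: ✓ (all of [9,9])
  i=9: ✓ (all of [10,10])

0, 1, 2, 3, 4, 6, 7, 8, 9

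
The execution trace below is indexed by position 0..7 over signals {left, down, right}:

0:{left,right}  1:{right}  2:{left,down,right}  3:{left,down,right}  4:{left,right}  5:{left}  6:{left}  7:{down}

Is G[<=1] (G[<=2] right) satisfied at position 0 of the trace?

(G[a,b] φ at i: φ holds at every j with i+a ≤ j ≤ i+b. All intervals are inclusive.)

Check G[<=2] right at every j in [0,1]:
  j=0: holds on [0,2]
  j=1: holds on [1,3]
All positions satisfy it → formula holds.

Holds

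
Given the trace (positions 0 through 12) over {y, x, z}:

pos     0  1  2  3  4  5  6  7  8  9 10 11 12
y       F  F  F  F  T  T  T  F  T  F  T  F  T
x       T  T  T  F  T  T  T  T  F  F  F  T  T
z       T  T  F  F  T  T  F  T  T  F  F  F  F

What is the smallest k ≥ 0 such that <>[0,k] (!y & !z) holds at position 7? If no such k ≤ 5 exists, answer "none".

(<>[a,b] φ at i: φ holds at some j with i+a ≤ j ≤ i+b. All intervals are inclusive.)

Scan j = 7,8,… for (!y & !z):
  j=7: fails
  j=8: fails
  j=9: holds
First hit at j=9, so smallest k = 9-7 = 2.

2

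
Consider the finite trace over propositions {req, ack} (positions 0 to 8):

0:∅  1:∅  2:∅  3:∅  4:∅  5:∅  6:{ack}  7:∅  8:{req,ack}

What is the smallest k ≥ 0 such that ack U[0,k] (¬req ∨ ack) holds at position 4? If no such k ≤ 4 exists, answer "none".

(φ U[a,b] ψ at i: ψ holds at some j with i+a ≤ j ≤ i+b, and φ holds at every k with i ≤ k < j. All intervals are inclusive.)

0

Need earliest j ≥ 4 with (¬req ∨ ack), and ack at every k in [4,j-1].
  j=4: rhs holds (empty prefix). k = 0.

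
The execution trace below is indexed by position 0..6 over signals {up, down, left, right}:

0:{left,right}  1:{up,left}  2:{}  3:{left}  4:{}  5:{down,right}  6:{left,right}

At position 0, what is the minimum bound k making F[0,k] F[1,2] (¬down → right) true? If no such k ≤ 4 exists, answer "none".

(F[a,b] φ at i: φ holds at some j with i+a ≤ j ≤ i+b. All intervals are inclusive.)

Scan j = 0,1,… for F[1,2] (¬down → right):
  j=0: fails
  j=1: fails
  j=2: fails
  j=3: holds
First hit at j=3, so smallest k = 3-0 = 3.

3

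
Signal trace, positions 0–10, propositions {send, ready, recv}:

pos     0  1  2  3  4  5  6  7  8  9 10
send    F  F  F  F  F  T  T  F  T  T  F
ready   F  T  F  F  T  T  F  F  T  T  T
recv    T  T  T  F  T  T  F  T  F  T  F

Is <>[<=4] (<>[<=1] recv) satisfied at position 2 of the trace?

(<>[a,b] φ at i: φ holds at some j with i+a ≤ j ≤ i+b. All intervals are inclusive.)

Check <>[<=1] recv at each j in [2,6]:
  j=2: holds (witness at 2)
  j=3: holds (witness at 4)
  j=4: holds (witness at 4)
  j=5: holds (witness at 5)
  j=6: holds (witness at 7)
Found at j=2 → formula holds.

True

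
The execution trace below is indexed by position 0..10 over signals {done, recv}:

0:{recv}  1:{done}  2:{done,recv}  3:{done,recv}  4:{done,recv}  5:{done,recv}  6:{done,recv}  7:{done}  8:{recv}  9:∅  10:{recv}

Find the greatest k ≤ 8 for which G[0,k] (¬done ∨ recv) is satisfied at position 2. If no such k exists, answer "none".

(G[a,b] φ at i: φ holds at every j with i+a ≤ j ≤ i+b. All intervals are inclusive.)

(¬done ∨ recv) must hold from j=2 onward; find where it first fails.
  j=2: holds
  j=3: holds
  j=4: holds
  j=5: holds
  j=6: holds
  j=7: fails
Holds on [2,6], so largest k = 4.

4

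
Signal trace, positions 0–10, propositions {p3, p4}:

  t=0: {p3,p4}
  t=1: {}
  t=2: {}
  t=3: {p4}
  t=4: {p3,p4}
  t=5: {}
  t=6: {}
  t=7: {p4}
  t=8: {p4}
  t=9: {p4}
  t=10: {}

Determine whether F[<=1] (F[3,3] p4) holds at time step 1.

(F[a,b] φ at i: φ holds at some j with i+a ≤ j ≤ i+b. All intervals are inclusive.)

Check F[3,3] p4 at each j in [1,2]:
  j=1: holds (witness at 4)
  j=2: fails (none in [5,5])
Found at j=1 → formula holds.

Holds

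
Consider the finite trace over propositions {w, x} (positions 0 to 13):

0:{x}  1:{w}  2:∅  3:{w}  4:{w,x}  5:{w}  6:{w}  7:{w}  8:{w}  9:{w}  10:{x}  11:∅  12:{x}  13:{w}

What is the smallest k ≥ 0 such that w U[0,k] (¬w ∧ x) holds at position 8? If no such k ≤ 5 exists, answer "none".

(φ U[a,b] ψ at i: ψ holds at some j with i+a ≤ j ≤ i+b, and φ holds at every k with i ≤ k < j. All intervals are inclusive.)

Need earliest j ≥ 8 with (¬w ∧ x), and w at every k in [8,j-1].
  j=8: rhs fails.
  j=9: rhs fails.
  j=10: rhs holds; lhs holds on [8,9]. k = 2.

2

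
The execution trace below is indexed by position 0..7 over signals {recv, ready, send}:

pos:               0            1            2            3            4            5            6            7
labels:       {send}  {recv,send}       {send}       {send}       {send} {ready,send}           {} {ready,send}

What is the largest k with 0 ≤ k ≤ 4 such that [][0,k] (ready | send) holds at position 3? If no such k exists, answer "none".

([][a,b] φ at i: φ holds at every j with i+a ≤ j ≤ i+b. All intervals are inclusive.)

(ready | send) must hold from j=3 onward; find where it first fails.
  j=3: holds
  j=4: holds
  j=5: holds
  j=6: fails
Holds on [3,5], so largest k = 2.

2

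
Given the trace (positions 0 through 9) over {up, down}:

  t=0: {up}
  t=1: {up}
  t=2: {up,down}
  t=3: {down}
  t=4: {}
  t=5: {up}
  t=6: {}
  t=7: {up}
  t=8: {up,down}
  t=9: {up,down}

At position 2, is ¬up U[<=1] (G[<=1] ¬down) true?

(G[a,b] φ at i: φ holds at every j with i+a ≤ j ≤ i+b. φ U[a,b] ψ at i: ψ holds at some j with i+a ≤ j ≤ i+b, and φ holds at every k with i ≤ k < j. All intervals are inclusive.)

No

Need some j in [2,3] with G[<=1] ¬down, and ¬up at every k in [2,j-1].
  j=2: G[<=1] ¬down — fails at 2.
  j=3: G[<=1] ¬down — fails at 3.
No j in the window works → until fails.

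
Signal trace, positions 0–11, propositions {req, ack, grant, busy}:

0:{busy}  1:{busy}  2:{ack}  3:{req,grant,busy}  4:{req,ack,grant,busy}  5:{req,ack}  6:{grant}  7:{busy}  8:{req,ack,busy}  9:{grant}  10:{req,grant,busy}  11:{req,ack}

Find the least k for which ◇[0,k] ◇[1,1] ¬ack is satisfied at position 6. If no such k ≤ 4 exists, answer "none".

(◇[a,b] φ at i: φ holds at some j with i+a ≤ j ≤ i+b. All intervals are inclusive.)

Scan j = 6,7,… for ◇[1,1] ¬ack:
  j=6: holds
First hit at j=6, so smallest k = 6-6 = 0.

0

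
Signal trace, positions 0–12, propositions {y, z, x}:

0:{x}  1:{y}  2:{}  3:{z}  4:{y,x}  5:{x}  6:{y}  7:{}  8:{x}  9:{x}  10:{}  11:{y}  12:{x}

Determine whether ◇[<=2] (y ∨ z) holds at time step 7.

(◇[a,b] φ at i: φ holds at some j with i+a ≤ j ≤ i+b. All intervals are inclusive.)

Check (y ∨ z) at each j in [7,9]:
  j=7: false
  j=8: false
  j=9: false
No position in the window satisfies it → formula fails.

No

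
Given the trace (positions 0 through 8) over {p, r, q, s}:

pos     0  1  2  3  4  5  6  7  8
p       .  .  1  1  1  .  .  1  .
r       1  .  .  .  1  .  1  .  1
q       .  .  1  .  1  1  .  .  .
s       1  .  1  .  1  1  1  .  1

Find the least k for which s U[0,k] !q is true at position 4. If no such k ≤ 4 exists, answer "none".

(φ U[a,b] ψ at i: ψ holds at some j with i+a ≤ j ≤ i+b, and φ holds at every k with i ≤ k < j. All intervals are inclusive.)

Need earliest j ≥ 4 with !q, and s at every k in [4,j-1].
  j=4: rhs fails.
  j=5: rhs fails.
  j=6: rhs holds; lhs holds on [4,5]. k = 2.

2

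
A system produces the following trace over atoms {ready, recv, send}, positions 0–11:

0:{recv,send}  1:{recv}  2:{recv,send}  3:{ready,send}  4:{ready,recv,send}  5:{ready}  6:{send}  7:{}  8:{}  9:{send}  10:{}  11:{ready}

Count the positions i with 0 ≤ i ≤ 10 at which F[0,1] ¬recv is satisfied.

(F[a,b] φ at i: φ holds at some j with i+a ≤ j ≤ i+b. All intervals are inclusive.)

Evaluate at each i in [0,10]:
  i=0: ✗ (none in [0,1])
  i=1: ✗ (none in [1,2])
  i=2: ✓ (witness j=3)
  i=3: ✓ (witness j=3)
  i=4: ✓ (witness j=5)
  i=5: ✓ (witness j=5)
  i=6: ✓ (witness j=6)
  i=7: ✓ (witness j=7)
  i=8: ✓ (witness j=8)
  i=9: ✓ (witness j=9)
  i=10: ✓ (witness j=10)
Positions where it holds: {2, 3, 4, 5, 6, 7, 8, 9, 10} → 9.

9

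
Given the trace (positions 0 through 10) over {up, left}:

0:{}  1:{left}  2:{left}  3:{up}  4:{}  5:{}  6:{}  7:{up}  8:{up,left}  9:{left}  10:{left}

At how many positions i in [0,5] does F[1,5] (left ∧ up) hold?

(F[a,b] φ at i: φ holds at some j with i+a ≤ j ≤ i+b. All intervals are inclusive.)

3

Evaluate at each i in [0,5]:
  i=0: ✗ (none in [1,5])
  i=1: ✗ (none in [2,6])
  i=2: ✗ (none in [3,7])
  i=3: ✓ (witness j=8)
  i=4: ✓ (witness j=8)
  i=5: ✓ (witness j=8)
Positions where it holds: {3, 4, 5} → 3.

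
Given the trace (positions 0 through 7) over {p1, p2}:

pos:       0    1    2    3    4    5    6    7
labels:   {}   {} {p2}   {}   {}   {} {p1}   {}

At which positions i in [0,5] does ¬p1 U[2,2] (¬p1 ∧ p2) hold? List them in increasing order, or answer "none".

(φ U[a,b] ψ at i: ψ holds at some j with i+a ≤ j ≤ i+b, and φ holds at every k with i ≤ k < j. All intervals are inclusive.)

0

Evaluate at each i in [0,5]:
  i=0: ✓ (rhs at j=2; lhs holds on [0,1])
  i=1: ✗ (no rhs in [3,3])
  i=2: ✗ (no rhs in [4,4])
  i=3: ✗ (no rhs in [5,5])
  i=4: ✗ (no rhs in [6,6])
  i=5: ✗ (no rhs in [7,7])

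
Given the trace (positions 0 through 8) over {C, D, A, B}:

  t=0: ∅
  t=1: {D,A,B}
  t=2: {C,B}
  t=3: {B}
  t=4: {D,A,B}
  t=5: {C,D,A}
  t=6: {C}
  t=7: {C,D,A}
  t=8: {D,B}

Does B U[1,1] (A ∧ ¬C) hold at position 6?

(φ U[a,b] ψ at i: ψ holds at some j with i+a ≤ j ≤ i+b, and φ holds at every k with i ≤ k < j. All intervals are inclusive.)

Need some j in [7,7] with (A ∧ ¬C), and B at every k in [6,j-1].
  j=7: (A ∧ ¬C) false.
No j in the window works → until fails.

Does not hold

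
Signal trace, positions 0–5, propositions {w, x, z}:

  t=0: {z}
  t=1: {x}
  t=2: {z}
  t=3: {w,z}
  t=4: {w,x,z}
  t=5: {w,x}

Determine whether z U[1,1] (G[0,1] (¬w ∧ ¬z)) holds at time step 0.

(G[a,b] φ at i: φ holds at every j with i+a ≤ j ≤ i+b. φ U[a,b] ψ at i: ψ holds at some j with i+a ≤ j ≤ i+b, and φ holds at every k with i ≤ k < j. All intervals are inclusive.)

False

Need some j in [1,1] with G[0,1] (¬w ∧ ¬z), and z at every k in [0,j-1].
  j=1: G[0,1] (¬w ∧ ¬z) — fails at 2.
No j in the window works → until fails.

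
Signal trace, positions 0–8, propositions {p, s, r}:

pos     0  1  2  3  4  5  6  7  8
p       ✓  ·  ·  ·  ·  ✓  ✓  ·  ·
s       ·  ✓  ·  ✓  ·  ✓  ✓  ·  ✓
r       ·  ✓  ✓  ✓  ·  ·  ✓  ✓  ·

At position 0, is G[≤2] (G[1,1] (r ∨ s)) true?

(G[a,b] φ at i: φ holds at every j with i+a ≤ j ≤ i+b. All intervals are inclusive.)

Yes

Check G[1,1] (r ∨ s) at every j in [0,2]:
  j=0: holds on [1,1]
  j=1: holds on [2,2]
  j=2: holds on [3,3]
All positions satisfy it → formula holds.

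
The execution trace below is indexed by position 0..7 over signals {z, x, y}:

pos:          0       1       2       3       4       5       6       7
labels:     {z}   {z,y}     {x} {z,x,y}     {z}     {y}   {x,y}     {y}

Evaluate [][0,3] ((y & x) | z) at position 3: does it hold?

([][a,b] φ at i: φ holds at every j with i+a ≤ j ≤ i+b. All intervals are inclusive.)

Does not hold

Check ((y & x) | z) at every j in [3,6]:
  j=3: true
  j=4: true
  j=5: false
  j=6: true
Fails at j=5 → formula fails.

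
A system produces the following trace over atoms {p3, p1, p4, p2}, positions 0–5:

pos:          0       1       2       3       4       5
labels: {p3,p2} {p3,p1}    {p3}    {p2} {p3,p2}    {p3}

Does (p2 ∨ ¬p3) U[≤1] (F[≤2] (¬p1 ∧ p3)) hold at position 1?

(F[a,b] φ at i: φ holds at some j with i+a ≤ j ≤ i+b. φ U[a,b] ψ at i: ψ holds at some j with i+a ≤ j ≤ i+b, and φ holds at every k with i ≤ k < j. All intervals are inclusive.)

Need some j in [1,2] with F[≤2] (¬p1 ∧ p3), and (p2 ∨ ¬p3) at every k in [1,j-1].
  j=1: F[≤2] (¬p1 ∧ p3) holds; no prefix to check → satisfied.

Holds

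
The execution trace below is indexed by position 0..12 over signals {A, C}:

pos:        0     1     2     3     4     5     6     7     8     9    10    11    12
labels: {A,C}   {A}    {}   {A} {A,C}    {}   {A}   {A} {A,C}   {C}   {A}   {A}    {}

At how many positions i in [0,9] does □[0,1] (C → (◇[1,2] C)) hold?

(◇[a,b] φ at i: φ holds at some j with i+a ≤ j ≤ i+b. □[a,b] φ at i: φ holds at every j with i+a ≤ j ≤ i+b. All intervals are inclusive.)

5

Evaluate at each i in [0,9]:
  i=0: ✗ (fails at j=0)
  i=1: ✓ (all of [1,2])
  i=2: ✓ (all of [2,3])
  i=3: ✗ (fails at j=4)
  i=4: ✗ (fails at j=4)
  i=5: ✓ (all of [5,6])
  i=6: ✓ (all of [6,7])
  i=7: ✓ (all of [7,8])
  i=8: ✗ (fails at j=9)
  i=9: ✗ (fails at j=9)
Positions where it holds: {1, 2, 5, 6, 7} → 5.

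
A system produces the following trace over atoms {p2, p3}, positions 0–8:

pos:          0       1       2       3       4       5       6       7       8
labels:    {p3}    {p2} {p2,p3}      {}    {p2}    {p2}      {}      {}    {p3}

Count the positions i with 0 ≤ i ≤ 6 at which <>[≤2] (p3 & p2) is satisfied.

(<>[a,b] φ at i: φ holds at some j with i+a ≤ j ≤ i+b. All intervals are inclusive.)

Evaluate at each i in [0,6]:
  i=0: ✓ (witness j=2)
  i=1: ✓ (witness j=2)
  i=2: ✓ (witness j=2)
  i=3: ✗ (none in [3,5])
  i=4: ✗ (none in [4,6])
  i=5: ✗ (none in [5,7])
  i=6: ✗ (none in [6,8])
Positions where it holds: {0, 1, 2} → 3.

3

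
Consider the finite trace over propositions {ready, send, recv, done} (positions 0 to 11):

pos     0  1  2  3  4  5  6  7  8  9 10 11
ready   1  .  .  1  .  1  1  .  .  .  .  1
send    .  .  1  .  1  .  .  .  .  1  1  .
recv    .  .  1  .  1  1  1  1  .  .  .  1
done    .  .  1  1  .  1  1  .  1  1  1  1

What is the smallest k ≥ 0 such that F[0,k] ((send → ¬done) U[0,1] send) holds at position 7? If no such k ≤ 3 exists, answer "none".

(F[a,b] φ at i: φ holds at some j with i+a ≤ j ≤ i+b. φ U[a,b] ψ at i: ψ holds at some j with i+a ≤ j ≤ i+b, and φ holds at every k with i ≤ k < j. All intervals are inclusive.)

Scan j = 7,8,… for ((send → ¬done) U[0,1] send):
  j=7: fails
  j=8: holds
First hit at j=8, so smallest k = 8-7 = 1.

1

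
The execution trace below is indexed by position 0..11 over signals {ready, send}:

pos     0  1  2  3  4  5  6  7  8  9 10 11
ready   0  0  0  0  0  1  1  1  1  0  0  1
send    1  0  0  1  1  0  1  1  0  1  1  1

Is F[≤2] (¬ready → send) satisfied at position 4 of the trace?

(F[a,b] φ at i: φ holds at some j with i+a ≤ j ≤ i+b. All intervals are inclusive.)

Check (¬ready → send) at each j in [4,6]:
  j=4: true
  j=5: true
  j=6: true
Found at j=4 → formula holds.

Yes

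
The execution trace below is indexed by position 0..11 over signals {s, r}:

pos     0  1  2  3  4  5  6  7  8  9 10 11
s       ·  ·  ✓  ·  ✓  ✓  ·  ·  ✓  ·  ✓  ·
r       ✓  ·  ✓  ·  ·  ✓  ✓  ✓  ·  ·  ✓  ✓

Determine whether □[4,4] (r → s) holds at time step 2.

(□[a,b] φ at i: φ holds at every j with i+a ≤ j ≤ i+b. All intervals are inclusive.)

Check (r → s) at every j in [6,6]:
  j=6: antecedent true; consequent false → ✗
Fails at j=6 → formula fails.

No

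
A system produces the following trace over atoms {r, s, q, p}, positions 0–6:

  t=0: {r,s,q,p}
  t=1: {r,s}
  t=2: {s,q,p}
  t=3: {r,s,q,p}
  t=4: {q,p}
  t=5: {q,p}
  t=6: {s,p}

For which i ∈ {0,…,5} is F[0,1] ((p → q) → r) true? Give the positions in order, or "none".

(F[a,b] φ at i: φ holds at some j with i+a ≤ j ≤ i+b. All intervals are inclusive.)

Evaluate at each i in [0,5]:
  i=0: ✓ (witness j=0)
  i=1: ✓ (witness j=1)
  i=2: ✓ (witness j=3)
  i=3: ✓ (witness j=3)
  i=4: ✗ (none in [4,5])
  i=5: ✓ (witness j=6)

0, 1, 2, 3, 5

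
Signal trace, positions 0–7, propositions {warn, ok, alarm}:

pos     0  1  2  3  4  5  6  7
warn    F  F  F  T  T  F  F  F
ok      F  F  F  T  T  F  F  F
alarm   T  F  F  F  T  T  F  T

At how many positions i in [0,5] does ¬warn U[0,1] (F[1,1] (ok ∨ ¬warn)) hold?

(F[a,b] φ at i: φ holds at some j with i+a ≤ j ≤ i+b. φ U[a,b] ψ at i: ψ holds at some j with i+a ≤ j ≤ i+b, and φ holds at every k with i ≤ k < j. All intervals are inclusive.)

6

Evaluate at each i in [0,5]:
  i=0: ✓ (rhs at j=0)
  i=1: ✓ (rhs at j=1)
  i=2: ✓ (rhs at j=2)
  i=3: ✓ (rhs at j=3)
  i=4: ✓ (rhs at j=4)
  i=5: ✓ (rhs at j=5)
Positions where it holds: {0, 1, 2, 3, 4, 5} → 6.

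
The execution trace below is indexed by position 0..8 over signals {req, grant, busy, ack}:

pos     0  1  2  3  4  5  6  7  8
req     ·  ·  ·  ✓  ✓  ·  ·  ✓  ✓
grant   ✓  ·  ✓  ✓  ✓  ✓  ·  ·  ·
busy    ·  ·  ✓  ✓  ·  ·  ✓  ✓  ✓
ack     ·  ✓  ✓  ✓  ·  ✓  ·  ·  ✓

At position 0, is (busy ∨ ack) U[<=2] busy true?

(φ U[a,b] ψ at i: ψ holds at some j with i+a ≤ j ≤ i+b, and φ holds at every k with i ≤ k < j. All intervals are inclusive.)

False

Need some j in [0,2] with busy, and (busy ∨ ack) at every k in [0,j-1].
  j=0: busy false.
  j=1: busy false.
  j=2: busy holds, but (busy ∨ ack) fails at k=0 → not this j.
No j in the window works → until fails.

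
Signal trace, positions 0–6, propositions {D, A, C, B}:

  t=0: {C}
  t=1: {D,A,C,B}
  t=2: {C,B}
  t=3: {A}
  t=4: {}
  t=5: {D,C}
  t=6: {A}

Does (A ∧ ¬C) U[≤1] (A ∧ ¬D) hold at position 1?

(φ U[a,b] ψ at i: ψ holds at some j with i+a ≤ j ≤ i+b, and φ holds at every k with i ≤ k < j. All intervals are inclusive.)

Need some j in [1,2] with (A ∧ ¬D), and (A ∧ ¬C) at every k in [1,j-1].
  j=1: (A ∧ ¬D) false.
  j=2: (A ∧ ¬D) false.
No j in the window works → until fails.

No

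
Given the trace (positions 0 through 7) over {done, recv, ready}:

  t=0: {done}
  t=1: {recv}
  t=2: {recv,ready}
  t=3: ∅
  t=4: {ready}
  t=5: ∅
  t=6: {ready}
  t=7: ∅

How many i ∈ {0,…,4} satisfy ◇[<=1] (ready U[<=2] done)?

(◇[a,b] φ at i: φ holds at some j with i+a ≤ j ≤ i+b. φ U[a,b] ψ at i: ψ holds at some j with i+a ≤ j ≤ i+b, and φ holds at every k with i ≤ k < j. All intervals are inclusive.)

Evaluate at each i in [0,4]:
  i=0: ✓ (witness j=0)
  i=1: ✗ (none in [1,2])
  i=2: ✗ (none in [2,3])
  i=3: ✗ (none in [3,4])
  i=4: ✗ (none in [4,5])
Positions where it holds: {0} → 1.

1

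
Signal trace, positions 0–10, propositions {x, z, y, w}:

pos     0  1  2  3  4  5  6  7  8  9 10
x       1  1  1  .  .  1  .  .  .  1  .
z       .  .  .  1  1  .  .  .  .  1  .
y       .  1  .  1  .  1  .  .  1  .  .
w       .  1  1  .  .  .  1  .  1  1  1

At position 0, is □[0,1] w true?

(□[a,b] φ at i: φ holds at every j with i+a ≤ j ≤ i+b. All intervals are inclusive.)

Does not hold

Check w at every j in [0,1]:
  j=0: false
  j=1: true
Fails at j=0 → formula fails.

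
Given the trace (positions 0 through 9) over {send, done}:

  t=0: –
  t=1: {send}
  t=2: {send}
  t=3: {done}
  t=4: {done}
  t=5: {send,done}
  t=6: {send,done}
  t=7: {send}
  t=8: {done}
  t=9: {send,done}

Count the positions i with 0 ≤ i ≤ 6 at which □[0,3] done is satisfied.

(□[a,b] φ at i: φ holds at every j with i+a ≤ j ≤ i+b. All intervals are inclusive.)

1

Evaluate at each i in [0,6]:
  i=0: ✗ (fails at j=0)
  i=1: ✗ (fails at j=1)
  i=2: ✗ (fails at j=2)
  i=3: ✓ (all of [3,6])
  i=4: ✗ (fails at j=7)
  i=5: ✗ (fails at j=7)
  i=6: ✗ (fails at j=7)
Positions where it holds: {3} → 1.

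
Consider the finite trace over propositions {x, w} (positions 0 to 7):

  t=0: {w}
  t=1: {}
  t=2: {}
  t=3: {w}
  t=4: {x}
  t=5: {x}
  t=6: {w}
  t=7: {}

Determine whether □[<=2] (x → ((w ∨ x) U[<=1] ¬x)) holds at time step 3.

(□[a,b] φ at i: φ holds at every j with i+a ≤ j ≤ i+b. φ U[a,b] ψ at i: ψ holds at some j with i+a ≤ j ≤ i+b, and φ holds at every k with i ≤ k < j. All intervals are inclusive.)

No

Check (x → ((w ∨ x) U[<=1] ¬x)) at every j in [3,5]:
  j=3: antecedent false → ✓
  j=4: antecedent true; consequent fails → ✗
  j=5: antecedent true; consequent holds → ✓
Fails at j=4 → formula fails.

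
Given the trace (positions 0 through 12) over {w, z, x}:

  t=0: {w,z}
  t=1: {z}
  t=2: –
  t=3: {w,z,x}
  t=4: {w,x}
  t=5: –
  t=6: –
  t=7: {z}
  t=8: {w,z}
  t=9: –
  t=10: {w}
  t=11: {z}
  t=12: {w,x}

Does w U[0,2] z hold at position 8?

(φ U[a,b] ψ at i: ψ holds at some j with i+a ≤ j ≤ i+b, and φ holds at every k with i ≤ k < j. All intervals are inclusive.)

Yes

Need some j in [8,10] with z, and w at every k in [8,j-1].
  j=8: z holds; no prefix to check → satisfied.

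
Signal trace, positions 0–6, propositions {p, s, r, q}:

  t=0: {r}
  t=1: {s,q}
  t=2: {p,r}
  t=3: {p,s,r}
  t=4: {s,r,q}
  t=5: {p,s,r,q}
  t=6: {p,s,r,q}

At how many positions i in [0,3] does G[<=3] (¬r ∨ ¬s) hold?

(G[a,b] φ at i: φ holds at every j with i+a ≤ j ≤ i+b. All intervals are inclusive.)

0

Evaluate at each i in [0,3]:
  i=0: ✗ (fails at j=3)
  i=1: ✗ (fails at j=3)
  i=2: ✗ (fails at j=3)
  i=3: ✗ (fails at j=3)
Positions where it holds: {} → 0.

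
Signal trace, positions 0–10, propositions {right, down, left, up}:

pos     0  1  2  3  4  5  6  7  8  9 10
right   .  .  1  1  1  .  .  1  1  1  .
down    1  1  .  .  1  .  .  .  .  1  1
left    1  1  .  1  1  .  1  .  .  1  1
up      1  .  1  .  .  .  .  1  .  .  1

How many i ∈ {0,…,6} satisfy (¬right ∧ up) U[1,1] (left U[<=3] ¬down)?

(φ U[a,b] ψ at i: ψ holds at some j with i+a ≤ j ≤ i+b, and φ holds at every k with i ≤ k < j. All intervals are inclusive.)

1

Evaluate at each i in [0,6]:
  i=0: ✓ (rhs at j=1; lhs holds on [0,0])
  i=1: ✗ (lhs fails at k=1 before rhs at j=2)
  i=2: ✗ (lhs fails at k=2 before rhs at j=3)
  i=3: ✗ (lhs fails at k=3 before rhs at j=4)
  i=4: ✗ (lhs fails at k=4 before rhs at j=5)
  i=5: ✗ (lhs fails at k=5 before rhs at j=6)
  i=6: ✗ (lhs fails at k=6 before rhs at j=7)
Positions where it holds: {0} → 1.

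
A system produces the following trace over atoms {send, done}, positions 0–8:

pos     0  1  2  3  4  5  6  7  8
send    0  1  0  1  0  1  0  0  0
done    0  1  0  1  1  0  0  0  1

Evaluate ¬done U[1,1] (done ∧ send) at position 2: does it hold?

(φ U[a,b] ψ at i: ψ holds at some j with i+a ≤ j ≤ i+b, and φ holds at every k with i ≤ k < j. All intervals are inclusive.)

Holds

Need some j in [3,3] with (done ∧ send), and ¬done at every k in [2,j-1].
  j=3: (done ∧ send) holds; ¬done holds at every k in [2,2] → satisfied.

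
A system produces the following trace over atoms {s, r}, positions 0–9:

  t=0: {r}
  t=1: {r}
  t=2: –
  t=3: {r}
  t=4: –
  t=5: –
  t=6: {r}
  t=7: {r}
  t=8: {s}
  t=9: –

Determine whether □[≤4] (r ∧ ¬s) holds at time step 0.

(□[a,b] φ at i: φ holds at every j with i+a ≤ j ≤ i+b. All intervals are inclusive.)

False

Check (r ∧ ¬s) at every j in [0,4]:
  j=0: true
  j=1: true
  j=2: false
  j=3: true
  j=4: false
Fails at j=2 → formula fails.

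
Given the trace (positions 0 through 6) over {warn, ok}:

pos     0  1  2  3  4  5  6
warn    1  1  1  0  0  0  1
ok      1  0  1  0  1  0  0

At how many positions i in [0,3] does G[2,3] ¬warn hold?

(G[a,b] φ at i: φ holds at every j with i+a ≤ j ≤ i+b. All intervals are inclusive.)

2

Evaluate at each i in [0,3]:
  i=0: ✗ (fails at j=2)
  i=1: ✓ (all of [3,4])
  i=2: ✓ (all of [4,5])
  i=3: ✗ (fails at j=6)
Positions where it holds: {1, 2} → 2.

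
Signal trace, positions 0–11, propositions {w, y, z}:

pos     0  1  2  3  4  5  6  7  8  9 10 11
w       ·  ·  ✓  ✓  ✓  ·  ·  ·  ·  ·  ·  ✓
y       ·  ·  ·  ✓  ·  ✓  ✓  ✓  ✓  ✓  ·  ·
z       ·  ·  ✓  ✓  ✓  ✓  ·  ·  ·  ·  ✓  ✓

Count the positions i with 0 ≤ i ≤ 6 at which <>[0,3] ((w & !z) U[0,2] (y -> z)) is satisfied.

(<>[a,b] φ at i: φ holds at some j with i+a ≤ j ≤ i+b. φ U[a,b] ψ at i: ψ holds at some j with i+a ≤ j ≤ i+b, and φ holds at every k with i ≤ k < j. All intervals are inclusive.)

6

Evaluate at each i in [0,6]:
  i=0: ✓ (witness j=0)
  i=1: ✓ (witness j=1)
  i=2: ✓ (witness j=2)
  i=3: ✓ (witness j=3)
  i=4: ✓ (witness j=4)
  i=5: ✓ (witness j=5)
  i=6: ✗ (none in [6,9])
Positions where it holds: {0, 1, 2, 3, 4, 5} → 6.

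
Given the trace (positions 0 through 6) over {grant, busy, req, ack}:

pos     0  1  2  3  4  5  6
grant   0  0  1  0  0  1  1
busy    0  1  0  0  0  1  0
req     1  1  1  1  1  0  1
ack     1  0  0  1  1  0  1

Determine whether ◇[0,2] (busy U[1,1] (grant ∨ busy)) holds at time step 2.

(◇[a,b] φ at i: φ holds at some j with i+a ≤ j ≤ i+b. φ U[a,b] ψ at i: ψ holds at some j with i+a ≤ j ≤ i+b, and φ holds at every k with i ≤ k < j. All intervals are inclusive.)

Check (busy U[1,1] (grant ∨ busy)) at each j in [2,4]:
  j=2: fails
  j=3: fails
  j=4: fails
No position in the window satisfies it → formula fails.

False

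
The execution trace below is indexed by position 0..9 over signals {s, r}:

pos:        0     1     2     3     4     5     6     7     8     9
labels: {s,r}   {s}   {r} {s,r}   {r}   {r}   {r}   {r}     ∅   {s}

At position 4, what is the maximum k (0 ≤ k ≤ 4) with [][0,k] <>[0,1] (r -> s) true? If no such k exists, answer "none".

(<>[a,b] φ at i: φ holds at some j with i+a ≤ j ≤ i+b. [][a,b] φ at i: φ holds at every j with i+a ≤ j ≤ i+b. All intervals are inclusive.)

none

<>[0,1] (r -> s) must hold from j=4 onward; find where it first fails.
  j=4: fails → no k works.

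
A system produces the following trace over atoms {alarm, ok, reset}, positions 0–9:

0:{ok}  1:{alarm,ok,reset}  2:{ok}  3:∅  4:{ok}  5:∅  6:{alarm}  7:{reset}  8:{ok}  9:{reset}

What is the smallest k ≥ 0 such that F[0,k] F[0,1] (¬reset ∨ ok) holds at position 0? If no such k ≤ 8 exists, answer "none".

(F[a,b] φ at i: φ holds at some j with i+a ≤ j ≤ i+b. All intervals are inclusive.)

Scan j = 0,1,… for F[0,1] (¬reset ∨ ok):
  j=0: holds
First hit at j=0, so smallest k = 0-0 = 0.

0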